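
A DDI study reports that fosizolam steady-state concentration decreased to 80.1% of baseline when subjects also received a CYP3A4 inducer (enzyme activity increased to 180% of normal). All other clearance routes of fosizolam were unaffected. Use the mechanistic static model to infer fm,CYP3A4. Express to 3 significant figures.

Let x = fm,CYP3A4. Because steady-state concentration ∝ 1/CL, relative clearance rose to 1/0.801 = 1.248.
Setting x·1.8 + (1 − x) = 1.248 and solving: x = (1.248 − 1)/(1.8 − 1) = 0.311.

0.311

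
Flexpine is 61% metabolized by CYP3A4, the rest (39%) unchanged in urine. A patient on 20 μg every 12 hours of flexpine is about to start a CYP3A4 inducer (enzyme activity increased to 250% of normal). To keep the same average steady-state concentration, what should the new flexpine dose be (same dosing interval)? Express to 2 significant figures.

38 μg

The CYP3A4 pathway (61% of clearance) rises to 2.5× activity: 0.61 × 2.5 = 1.525.
Non-CYP routes (39%) are unchanged.
New clearance relative to baseline: 1.525 + 0.39 = 1.915.
Css,avg = (dose rate)/CL, so holding Css fixed requires dose ∝ CL: 20 × 1.915 = 38 μg.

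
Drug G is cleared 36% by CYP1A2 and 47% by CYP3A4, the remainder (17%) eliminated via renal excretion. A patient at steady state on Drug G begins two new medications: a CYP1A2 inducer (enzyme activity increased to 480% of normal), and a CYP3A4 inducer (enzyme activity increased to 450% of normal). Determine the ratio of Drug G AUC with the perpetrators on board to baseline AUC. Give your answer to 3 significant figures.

The CYP1A2 pathway (36% of clearance) rises to 4.8× activity: 0.36 × 4.8 = 1.728.
The CYP3A4 pathway (47% of clearance) increases to 4.5× activity: 0.47 × 4.5 = 2.115.
Non-CYP routes (17%) are unchanged.
New clearance relative to baseline: 1.728 + 2.115 + 0.17 = 4.013.
AUC ∝ 1/CL: fold-change = 1 / 4.013 = 0.249.

0.249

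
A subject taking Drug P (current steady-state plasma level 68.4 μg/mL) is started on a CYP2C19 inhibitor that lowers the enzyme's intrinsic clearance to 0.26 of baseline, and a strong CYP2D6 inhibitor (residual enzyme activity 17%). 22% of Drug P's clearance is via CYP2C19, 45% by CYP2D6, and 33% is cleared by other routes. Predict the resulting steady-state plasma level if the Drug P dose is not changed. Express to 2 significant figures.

The CYP2C19 pathway (22% of clearance) drops to 0.26× activity: 0.22 × 0.26 = 0.0572.
The CYP2D6 pathway (45% of clearance) is reduced to 0.17× activity: 0.45 × 0.17 = 0.0765.
Non-CYP routes (33%) are unchanged.
New clearance relative to baseline: 0.0572 + 0.0765 + 0.33 = 0.4637.
New steady-state plasma level = 68.4 / 0.4637 = 1.5 × 10² μg/mL (concentration scales inversely with clearance).

1.5 × 10² μg/mL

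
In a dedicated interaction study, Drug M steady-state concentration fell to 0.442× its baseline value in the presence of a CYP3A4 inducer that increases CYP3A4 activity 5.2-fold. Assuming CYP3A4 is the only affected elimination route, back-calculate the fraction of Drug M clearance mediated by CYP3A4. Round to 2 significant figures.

0.30

Call the CYP3A4 fraction fm. After the interaction, CL_new/CL_old = fm × 5.2 + (1 − fm).
Steady-state concentration ratio = 1 / (new CL fraction), so new CL fraction = 1 / 0.442 = 2.262.
fm × 5.2 + 1 − fm = 2.262  ⇒  fm × (5.2 − 1) = 1.262  ⇒  fm = 0.30.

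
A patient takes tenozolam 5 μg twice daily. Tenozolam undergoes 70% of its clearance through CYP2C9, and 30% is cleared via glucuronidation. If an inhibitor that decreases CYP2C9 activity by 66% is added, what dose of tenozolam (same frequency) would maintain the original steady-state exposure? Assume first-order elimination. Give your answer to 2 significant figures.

2.7 μg

CYP2C9: 0.7 × 0.34 = 0.238
Other: 0.3 (unchanged)
Relative clearance = 0.238 + 0.3 = 0.538.
Exposure is unchanged when dose changes in proportion to clearance. New dose = 5 μg × 0.538 = 2.7 μg.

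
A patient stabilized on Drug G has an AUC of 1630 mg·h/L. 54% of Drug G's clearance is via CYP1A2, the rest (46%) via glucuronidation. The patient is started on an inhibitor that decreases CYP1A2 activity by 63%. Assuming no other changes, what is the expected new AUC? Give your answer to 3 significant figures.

2.47 × 10³ mg·h/L

The CYP1A2 pathway (54% of clearance) drops to 0.37× activity: 0.54 × 0.37 = 0.1998.
The remaining 46% of clearance is unaffected.
New clearance relative to baseline: 0.1998 + 0.46 = 0.6598.
With dosing unchanged, AUC scales as 1/CL: 1630 / 0.6598 = 2.47 × 10³ mg·h/L.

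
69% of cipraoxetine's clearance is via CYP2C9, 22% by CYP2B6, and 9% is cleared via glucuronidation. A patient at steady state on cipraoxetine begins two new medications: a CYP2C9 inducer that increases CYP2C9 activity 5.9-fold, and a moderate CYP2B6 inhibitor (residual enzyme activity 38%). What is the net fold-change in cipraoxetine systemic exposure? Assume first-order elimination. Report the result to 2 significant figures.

0.24

The CYP2C9 pathway (69% of clearance) increases to 5.9× activity: 0.69 × 5.9 = 4.071.
The CYP2B6 pathway (22% of clearance) drops to 0.38× activity: 0.22 × 0.38 = 0.0836.
The remaining 9% of clearance is unaffected.
Relative clearance = 4.071 + 0.0836 + 0.09 = 4.2446.
Because systemic exposure varies inversely with clearance, the combined effect is 1 / 4.2446 = 0.24.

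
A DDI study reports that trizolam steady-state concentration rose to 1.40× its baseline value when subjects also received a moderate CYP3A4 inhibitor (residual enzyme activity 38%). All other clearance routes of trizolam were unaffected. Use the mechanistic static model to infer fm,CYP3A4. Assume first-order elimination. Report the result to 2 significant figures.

0.46

Let fm be the CYP3A4 fraction. New clearance relative to baseline = fm × 0.38 + (1 − fm).
Steady-state concentration ratio = 1 / (new CL fraction), so new CL fraction = 1 / 1.40 = 0.7143.
fm × 0.38 + 1 − fm = 0.7143  ⇒  fm × (0.38 − 1) = −0.2857  ⇒  fm = 0.46.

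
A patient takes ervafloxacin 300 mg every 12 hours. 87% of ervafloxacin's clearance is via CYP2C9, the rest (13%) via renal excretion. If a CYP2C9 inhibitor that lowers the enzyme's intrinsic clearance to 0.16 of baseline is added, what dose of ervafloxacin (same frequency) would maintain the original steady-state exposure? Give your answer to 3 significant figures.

80.8 mg

CYP2C9: 0.87 × 0.16 = 0.1392
Other: 0.13 (unchanged)
New clearance relative to baseline: 0.1392 + 0.13 = 0.2692.
Css,avg = (dose rate)/CL, so holding Css fixed requires dose ∝ CL: 300 × 0.2692 = 80.8 mg.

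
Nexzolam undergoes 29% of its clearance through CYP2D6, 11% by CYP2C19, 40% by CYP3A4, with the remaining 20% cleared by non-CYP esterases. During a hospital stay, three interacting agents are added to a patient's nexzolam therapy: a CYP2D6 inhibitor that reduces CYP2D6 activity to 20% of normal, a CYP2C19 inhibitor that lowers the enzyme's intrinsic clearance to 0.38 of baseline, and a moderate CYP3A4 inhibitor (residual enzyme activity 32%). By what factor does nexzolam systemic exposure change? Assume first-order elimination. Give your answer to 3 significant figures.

CYP2D6: 0.29 × 0.2 = 0.058
CYP2C19: 0.11 × 0.38 = 0.0418
CYP3A4: 0.4 × 0.32 = 0.128
Other: 0.2 (unchanged)
New clearance relative to baseline: 0.058 + 0.0418 + 0.128 + 0.2 = 0.4278.
Net systemic exposure ratio = 1 / 0.4278 = 2.34.

2.34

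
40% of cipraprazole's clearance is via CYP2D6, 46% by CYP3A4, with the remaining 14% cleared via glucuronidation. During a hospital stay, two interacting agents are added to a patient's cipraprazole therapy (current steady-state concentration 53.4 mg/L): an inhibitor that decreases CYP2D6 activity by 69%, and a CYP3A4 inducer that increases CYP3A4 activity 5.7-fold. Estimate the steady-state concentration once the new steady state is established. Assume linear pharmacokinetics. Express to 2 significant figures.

The CYP2D6 pathway (40% of clearance) is reduced to 0.31× activity: 0.4 × 0.31 = 0.124.
The CYP3A4 pathway (46% of clearance) increases to 5.7× activity: 0.46 × 5.7 = 2.622.
Non-CYP routes (14%) are unchanged.
CL_new/CL_old = 0.124 + 2.622 + 0.14 = 2.886.
New steady-state concentration = 53.4 / 2.886 = 19 mg/L (concentration scales inversely with clearance).

19 mg/L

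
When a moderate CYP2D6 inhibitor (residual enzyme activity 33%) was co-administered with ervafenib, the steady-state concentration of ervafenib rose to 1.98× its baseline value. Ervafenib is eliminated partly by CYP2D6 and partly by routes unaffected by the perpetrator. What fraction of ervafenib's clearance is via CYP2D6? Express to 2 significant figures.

0.74

Let fm be the CYP2D6 fraction. New clearance relative to baseline = fm × 0.33 + (1 − fm).
Steady-state concentration ratio = 1 / (new CL fraction), so new CL fraction = 1 / 1.98 = 0.5051.
fm × 0.33 + 1 − fm = 0.5051  ⇒  fm × (0.33 − 1) = −0.4949  ⇒  fm = 0.74.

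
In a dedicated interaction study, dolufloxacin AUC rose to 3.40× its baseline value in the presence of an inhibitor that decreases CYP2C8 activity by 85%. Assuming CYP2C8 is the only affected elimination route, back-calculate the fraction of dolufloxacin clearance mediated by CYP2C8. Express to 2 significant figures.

Let fm be the CYP2C8 fraction. New clearance relative to baseline = fm × 0.15 + (1 − fm).
AUC ratio = 1 / (new CL fraction), so new CL fraction = 1 / 3.40 = 0.2941.
fm × 0.15 + 1 − fm = 0.2941  ⇒  fm × (0.15 − 1) = −0.7059  ⇒  fm = 0.83.

0.83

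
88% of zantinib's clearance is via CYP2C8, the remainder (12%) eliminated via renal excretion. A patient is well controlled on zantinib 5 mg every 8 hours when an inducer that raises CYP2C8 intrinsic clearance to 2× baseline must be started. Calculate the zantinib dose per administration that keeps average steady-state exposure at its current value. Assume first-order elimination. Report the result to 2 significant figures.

9.4 mg

The CYP2C8 pathway (88% of clearance) increases to 2× activity: 0.88 × 2 = 1.76.
The remaining 12% of clearance is unaffected.
CL_new/CL_old = 1.76 + 0.12 = 1.88.
Exposure is unchanged when dose changes in proportion to clearance. New dose = 5 mg × 1.88 = 9.4 mg.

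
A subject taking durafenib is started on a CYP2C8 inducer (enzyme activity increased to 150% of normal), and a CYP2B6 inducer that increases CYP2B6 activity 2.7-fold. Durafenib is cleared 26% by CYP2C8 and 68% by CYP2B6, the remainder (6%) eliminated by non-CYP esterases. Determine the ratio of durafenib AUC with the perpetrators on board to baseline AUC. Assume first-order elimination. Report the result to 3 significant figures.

0.437

CYP2C8: 0.26 × 1.5 = 0.39
CYP2B6: 0.68 × 2.7 = 1.836
Other: 0.06 (unchanged)
New clearance relative to baseline: 0.39 + 1.836 + 0.06 = 2.286.
AUC ∝ 1/CL: fold-change = 1 / 2.286 = 0.437.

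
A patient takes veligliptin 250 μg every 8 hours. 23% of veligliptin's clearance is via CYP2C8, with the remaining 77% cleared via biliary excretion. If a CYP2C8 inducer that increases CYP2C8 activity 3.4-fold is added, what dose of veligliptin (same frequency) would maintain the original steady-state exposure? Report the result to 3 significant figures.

The CYP2C8 pathway (23% of clearance) rises to 3.4× activity: 0.23 × 3.4 = 0.782.
The remaining 77% of clearance is unaffected.
Relative clearance = 0.782 + 0.77 = 1.552.
Css,avg = (dose rate)/CL, so holding Css fixed requires dose ∝ CL: 250 × 1.552 = 388 μg.

388 μg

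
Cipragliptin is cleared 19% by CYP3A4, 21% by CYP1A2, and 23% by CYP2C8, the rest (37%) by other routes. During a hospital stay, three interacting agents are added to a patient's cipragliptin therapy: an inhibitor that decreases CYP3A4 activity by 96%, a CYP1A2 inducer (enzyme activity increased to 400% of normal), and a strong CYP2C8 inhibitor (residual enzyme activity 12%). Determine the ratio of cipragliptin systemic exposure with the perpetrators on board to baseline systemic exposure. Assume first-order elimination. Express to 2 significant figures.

0.80

The CYP3A4 pathway (19% of clearance) falls to 0.04× activity: 0.19 × 0.04 = 0.0076.
The CYP1A2 pathway (21% of clearance) increases to 4× activity: 0.21 × 4 = 0.84.
The CYP2C8 pathway (23% of clearance) falls to 0.12× activity: 0.23 × 0.12 = 0.0276.
Non-CYP routes (37%) are unchanged.
New clearance relative to baseline: 0.0076 + 0.84 + 0.0276 + 0.37 = 1.2452.
Because systemic exposure varies inversely with clearance, the combined effect is 1 / 1.2452 = 0.80.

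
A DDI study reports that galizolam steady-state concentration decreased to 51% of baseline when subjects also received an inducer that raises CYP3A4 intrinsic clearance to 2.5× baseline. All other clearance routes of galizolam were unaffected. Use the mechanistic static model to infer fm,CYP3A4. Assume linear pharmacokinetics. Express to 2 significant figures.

Write x for the fraction cleared via CYP3A4. The observed steady-state concentration change means clearance rose to 1/0.510 = 1.961 of baseline.
Setting x·2.5 + (1 − x) = 1.961 and solving: x = (1.961 − 1)/(2.5 − 1) = 0.64.

0.64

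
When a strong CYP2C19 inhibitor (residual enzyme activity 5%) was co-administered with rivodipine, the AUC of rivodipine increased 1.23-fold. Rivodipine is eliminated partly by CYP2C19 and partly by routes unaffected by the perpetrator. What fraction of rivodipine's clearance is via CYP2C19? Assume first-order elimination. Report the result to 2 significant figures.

CL'/CL = 1 / 1.23 = 0.813
0.05·fm + (1 − fm) = 0.813
fm = (0.813 − 1) / (0.05 − 1) = 0.20

0.20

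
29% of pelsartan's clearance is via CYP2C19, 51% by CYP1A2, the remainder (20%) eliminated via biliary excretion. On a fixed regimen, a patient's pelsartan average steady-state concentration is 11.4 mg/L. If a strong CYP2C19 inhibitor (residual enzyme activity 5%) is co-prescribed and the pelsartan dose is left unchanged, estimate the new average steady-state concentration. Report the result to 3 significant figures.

CYP2C19: 0.29 × 0.05 = 0.0145
CYP1A2: 0.51 (unchanged)
Other: 0.2 (unchanged)
CL_new/CL_old = 0.0145 + 0.51 + 0.2 = 0.7245.
Average steady-state concentration ∝ 1/CL, so new value = 11.4 / 0.7245 = 15.7 mg/L.

15.7 mg/L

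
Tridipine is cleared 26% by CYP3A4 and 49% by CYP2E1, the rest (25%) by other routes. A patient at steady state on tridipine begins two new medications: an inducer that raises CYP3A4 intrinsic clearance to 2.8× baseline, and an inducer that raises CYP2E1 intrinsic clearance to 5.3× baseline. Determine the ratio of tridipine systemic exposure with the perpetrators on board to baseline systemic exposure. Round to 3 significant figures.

0.280

CYP3A4: 0.26 × 2.8 = 0.728
CYP2E1: 0.49 × 5.3 = 2.597
Other: 0.25 (unchanged)
Relative clearance = 0.728 + 2.597 + 0.25 = 3.575.
Systemic exposure ∝ 1/CL: fold-change = 1 / 3.575 = 0.280.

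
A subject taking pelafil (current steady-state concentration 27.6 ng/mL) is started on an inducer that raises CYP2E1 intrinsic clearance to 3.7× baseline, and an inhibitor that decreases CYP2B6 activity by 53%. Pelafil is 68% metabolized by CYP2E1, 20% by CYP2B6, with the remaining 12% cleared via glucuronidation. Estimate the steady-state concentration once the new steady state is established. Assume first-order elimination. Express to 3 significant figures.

10.1 ng/mL

The CYP2E1 pathway (68% of clearance) rises to 3.7× activity: 0.68 × 3.7 = 2.516.
The CYP2B6 pathway (20% of clearance) falls to 0.47× activity: 0.2 × 0.47 = 0.094.
Non-CYP routes (12%) are unchanged.
CL_new/CL_old = 2.516 + 0.094 + 0.12 = 2.73.
Dividing the baseline by the relative clearance: 27.6 / 2.73 = 10.1 ng/mL.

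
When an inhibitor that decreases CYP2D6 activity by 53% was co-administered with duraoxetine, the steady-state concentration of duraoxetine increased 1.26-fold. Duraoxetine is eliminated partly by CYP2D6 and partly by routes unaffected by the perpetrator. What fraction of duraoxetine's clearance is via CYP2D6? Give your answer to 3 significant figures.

CL'/CL = 1 / 1.26 = 0.7937
0.47·fm + (1 − fm) = 0.7937
fm = (0.7937 − 1) / (0.47 − 1) = 0.389

0.389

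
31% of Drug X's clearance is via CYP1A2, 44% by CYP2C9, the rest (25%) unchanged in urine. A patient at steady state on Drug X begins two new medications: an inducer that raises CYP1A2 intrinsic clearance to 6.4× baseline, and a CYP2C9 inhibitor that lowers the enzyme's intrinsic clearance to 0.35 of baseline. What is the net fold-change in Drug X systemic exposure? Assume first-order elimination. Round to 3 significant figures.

0.419

The CYP1A2 pathway (31% of clearance) is boosted to 6.4× activity: 0.31 × 6.4 = 1.984.
The CYP2C9 pathway (44% of clearance) falls to 0.35× activity: 0.44 × 0.35 = 0.154.
The remaining 25% of clearance is unaffected.
CL_new/CL_old = 1.984 + 0.154 + 0.25 = 2.388.
Because systemic exposure varies inversely with clearance, the combined effect is 1 / 2.388 = 0.419.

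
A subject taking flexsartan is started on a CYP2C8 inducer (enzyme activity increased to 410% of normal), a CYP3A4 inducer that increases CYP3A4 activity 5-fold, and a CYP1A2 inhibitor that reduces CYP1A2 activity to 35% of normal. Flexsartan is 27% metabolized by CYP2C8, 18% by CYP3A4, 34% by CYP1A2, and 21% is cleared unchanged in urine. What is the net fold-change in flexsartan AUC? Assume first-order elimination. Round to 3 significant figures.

0.428

CYP2C8: 0.27 × 4.1 = 1.107
CYP3A4: 0.18 × 5 = 0.9
CYP1A2: 0.34 × 0.35 = 0.119
Other: 0.21 (unchanged)
CL_new/CL_old = 1.107 + 0.9 + 0.119 + 0.21 = 2.336.
Because AUC varies inversely with clearance, the combined effect is 1 / 2.336 = 0.428.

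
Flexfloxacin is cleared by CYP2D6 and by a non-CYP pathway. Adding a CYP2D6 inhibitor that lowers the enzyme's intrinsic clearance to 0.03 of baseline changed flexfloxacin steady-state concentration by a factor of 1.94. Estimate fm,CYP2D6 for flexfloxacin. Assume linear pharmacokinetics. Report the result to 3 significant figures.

CL'/CL = 1 / 1.94 = 0.5155
0.03·fm + (1 − fm) = 0.5155
fm = (0.5155 − 1) / (0.03 − 1) = 0.500

0.500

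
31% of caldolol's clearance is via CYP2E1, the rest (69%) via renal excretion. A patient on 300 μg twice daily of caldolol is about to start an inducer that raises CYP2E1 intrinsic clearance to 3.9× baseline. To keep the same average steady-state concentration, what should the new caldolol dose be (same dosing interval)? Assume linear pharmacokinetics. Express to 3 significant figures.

570 μg

CYP2E1: 0.31 × 3.9 = 1.209
Other: 0.69 (unchanged)
CL_new/CL_old = 1.209 + 0.69 = 1.899.
Exposure is unchanged when dose changes in proportion to clearance. New dose = 300 μg × 1.899 = 570 μg.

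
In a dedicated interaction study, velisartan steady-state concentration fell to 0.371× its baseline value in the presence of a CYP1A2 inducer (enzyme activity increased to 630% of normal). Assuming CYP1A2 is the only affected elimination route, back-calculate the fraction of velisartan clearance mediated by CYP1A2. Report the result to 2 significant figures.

Let fm be the CYP1A2 fraction. New clearance relative to baseline = fm × 6.3 + (1 − fm).
Steady-state concentration ratio = 1 / (new CL fraction), so new CL fraction = 1 / 0.371 = 2.695.
fm × 6.3 + 1 − fm = 2.695  ⇒  fm × (6.3 − 1) = 1.695  ⇒  fm = 0.32.

0.32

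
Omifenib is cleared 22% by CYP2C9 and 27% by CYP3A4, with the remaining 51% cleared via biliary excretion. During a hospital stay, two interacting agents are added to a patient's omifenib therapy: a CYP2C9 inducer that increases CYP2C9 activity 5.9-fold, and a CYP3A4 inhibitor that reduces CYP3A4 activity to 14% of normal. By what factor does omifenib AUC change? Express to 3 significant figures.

0.542

The CYP2C9 pathway (22% of clearance) rises to 5.9× activity: 0.22 × 5.9 = 1.298.
The CYP3A4 pathway (27% of clearance) drops to 0.14× activity: 0.27 × 0.14 = 0.0378.
The remaining 51% of clearance is unaffected.
New clearance relative to baseline: 1.298 + 0.0378 + 0.51 = 1.8458.
Because AUC varies inversely with clearance, the combined effect is 1 / 1.8458 = 0.542.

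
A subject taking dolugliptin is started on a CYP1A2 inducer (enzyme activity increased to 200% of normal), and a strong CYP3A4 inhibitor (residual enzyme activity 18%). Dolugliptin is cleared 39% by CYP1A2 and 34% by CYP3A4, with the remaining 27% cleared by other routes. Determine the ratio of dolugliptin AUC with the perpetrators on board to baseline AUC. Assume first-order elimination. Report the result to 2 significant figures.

The CYP1A2 pathway (39% of clearance) rises to 2× activity: 0.39 × 2 = 0.78.
The CYP3A4 pathway (34% of clearance) drops to 0.18× activity: 0.34 × 0.18 = 0.0612.
Non-CYP routes (27%) are unchanged.
New clearance relative to baseline: 0.78 + 0.0612 + 0.27 = 1.1112.
AUC ∝ 1/CL: fold-change = 1 / 1.1112 = 0.90.

0.90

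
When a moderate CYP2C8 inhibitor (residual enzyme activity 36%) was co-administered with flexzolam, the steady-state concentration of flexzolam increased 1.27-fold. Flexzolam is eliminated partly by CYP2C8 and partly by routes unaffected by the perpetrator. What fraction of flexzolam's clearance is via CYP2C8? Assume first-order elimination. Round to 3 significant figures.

Let fm be the CYP2C8 fraction. New clearance relative to baseline = fm × 0.36 + (1 − fm).
Steady-state concentration ratio = 1 / (new CL fraction), so new CL fraction = 1 / 1.27 = 0.7874.
fm × 0.36 + 1 − fm = 0.7874  ⇒  fm × (0.36 − 1) = −0.2126  ⇒  fm = 0.332.

0.332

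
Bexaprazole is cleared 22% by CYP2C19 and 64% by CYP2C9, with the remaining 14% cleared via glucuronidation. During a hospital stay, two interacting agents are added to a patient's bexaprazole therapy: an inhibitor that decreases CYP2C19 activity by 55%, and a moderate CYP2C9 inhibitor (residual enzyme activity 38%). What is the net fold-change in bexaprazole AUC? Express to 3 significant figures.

2.07

The CYP2C19 pathway (22% of clearance) falls to 0.45× activity: 0.22 × 0.45 = 0.099.
The CYP2C9 pathway (64% of clearance) drops to 0.38× activity: 0.64 × 0.38 = 0.2432.
Non-CYP routes (14%) are unchanged.
Relative clearance = 0.099 + 0.2432 + 0.14 = 0.4822.
Net AUC ratio = 1 / 0.4822 = 2.07.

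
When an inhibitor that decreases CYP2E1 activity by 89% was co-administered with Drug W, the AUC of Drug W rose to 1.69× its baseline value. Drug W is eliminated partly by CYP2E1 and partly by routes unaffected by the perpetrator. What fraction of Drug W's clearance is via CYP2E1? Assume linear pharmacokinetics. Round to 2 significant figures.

0.46

Let fm be the CYP2E1 fraction. New clearance relative to baseline = fm × 0.11 + (1 − fm).
AUC ratio = 1 / (new CL fraction), so new CL fraction = 1 / 1.69 = 0.5917.
fm × 0.11 + 1 − fm = 0.5917  ⇒  fm × (0.11 − 1) = −0.4083  ⇒  fm = 0.46.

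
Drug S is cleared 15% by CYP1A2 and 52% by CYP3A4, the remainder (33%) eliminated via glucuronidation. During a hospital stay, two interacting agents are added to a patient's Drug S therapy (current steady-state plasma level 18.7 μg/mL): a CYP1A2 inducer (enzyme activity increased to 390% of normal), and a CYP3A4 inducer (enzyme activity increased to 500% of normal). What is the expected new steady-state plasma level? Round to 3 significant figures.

5.32 μg/mL

The CYP1A2 pathway (15% of clearance) increases to 3.9× activity: 0.15 × 3.9 = 0.585.
The CYP3A4 pathway (52% of clearance) increases to 5× activity: 0.52 × 5 = 2.6.
Non-CYP routes (33%) are unchanged.
CL_new/CL_old = 0.585 + 2.6 + 0.33 = 3.515.
Dividing the baseline by the relative clearance: 18.7 / 3.515 = 5.32 μg/mL.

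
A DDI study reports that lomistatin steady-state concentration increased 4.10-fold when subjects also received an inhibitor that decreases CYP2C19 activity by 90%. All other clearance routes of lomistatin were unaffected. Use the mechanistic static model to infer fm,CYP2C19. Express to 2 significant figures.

CL'/CL = 1 / 4.10 = 0.2439
0.1·fm + (1 − fm) = 0.2439
fm = (0.2439 − 1) / (0.1 − 1) = 0.84

0.84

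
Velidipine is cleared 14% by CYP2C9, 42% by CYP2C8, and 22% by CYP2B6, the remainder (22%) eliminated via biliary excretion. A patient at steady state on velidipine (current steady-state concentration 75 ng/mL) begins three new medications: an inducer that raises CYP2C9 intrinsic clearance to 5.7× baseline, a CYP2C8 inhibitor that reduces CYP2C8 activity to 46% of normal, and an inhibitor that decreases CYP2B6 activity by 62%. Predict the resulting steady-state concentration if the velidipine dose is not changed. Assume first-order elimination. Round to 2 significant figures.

The CYP2C9 pathway (14% of clearance) increases to 5.7× activity: 0.14 × 5.7 = 0.798.
The CYP2C8 pathway (42% of clearance) drops to 0.46× activity: 0.42 × 0.46 = 0.1932.
The CYP2B6 pathway (22% of clearance) drops to 0.38× activity: 0.22 × 0.38 = 0.0836.
The remaining 22% of clearance is unaffected.
New clearance relative to baseline: 0.798 + 0.1932 + 0.0836 + 0.22 = 1.2948.
Dividing the baseline by the relative clearance: 75 / 1.2948 = 58 ng/mL.

58 ng/mL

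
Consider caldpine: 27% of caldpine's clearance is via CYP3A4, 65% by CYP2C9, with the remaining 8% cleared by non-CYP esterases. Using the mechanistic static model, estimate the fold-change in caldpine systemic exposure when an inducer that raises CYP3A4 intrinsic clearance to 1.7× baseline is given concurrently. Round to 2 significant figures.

0.84

The CYP3A4 pathway (27% of clearance) rises to 1.7× activity: 0.27 × 1.7 = 0.459.
CYP2C9 (65%) and the residual 8% are unaffected.
New clearance relative to baseline: 0.459 + 0.65 + 0.08 = 1.189.
Systemic exposure ratio = CL_old/CL_new = 1 / 1.189 = 0.84.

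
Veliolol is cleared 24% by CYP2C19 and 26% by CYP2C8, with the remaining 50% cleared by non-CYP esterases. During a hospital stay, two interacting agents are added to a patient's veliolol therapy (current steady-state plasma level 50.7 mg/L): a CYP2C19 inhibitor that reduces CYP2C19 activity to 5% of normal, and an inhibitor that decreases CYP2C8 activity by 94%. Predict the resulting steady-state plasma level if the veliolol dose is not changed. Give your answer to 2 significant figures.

CYP2C19: 0.24 × 0.05 = 0.012
CYP2C8: 0.26 × 0.06 = 0.0156
Other: 0.5 (unchanged)
CL_new/CL_old = 0.012 + 0.0156 + 0.5 = 0.5276.
Steady-state plasma level ∝ 1/CL: new value = 50.7 / 0.5276 = 96 mg/L.

96 mg/L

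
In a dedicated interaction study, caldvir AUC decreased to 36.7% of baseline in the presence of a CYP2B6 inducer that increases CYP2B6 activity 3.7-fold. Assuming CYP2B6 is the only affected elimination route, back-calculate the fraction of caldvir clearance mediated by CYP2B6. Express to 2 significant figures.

0.64

CL'/CL = 1 / 0.367 = 2.725
3.7·fm + (1 − fm) = 2.725
fm = (2.725 − 1) / (3.7 − 1) = 0.64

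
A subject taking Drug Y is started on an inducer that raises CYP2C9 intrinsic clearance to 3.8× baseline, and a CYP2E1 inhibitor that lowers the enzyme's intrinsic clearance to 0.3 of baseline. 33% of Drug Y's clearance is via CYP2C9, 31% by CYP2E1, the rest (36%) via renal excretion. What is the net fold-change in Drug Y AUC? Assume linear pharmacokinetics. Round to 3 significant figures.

0.586

The CYP2C9 pathway (33% of clearance) is boosted to 3.8× activity: 0.33 × 3.8 = 1.254.
The CYP2E1 pathway (31% of clearance) falls to 0.3× activity: 0.31 × 0.3 = 0.093.
The remaining 36% of clearance is unaffected.
Relative clearance = 1.254 + 0.093 + 0.36 = 1.707.
Net AUC ratio = 1 / 1.707 = 0.586.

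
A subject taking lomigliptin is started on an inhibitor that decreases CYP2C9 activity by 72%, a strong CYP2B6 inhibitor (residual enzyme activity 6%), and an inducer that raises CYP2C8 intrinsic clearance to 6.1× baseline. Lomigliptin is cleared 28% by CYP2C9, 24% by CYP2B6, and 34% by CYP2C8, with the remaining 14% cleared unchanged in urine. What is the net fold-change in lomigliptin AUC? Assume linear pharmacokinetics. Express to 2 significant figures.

CYP2C9: 0.28 × 0.28 = 0.0784
CYP2B6: 0.24 × 0.06 = 0.0144
CYP2C8: 0.34 × 6.1 = 2.074
Other: 0.14 (unchanged)
New clearance relative to baseline: 0.0784 + 0.0144 + 2.074 + 0.14 = 2.3068.
Because AUC varies inversely with clearance, the combined effect is 1 / 2.3068 = 0.43.

0.43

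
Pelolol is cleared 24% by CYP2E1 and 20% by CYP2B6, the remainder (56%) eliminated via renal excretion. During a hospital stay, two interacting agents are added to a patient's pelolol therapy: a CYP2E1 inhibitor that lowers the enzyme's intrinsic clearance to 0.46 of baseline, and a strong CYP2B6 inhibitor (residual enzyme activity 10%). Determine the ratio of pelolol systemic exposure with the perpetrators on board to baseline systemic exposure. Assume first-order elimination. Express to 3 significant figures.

1.45

The CYP2E1 pathway (24% of clearance) is reduced to 0.46× activity: 0.24 × 0.46 = 0.1104.
The CYP2B6 pathway (20% of clearance) drops to 0.1× activity: 0.2 × 0.1 = 0.02.
Non-CYP routes (56%) are unchanged.
Relative clearance = 0.1104 + 0.02 + 0.56 = 0.6904.
Systemic exposure ∝ 1/CL: fold-change = 1 / 0.6904 = 1.45.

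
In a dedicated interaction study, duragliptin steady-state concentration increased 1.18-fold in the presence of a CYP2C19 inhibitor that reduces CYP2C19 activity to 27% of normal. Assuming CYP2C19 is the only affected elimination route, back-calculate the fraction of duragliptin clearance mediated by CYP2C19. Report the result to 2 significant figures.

Write x for the fraction cleared via CYP2C19. The observed steady-state concentration change means clearance fell to 1/1.18 = 0.8475 of baseline.
Setting x·0.27 + (1 − x) = 0.8475 and solving: x = (0.8475 − 1)/(0.27 − 1) = 0.21.

0.21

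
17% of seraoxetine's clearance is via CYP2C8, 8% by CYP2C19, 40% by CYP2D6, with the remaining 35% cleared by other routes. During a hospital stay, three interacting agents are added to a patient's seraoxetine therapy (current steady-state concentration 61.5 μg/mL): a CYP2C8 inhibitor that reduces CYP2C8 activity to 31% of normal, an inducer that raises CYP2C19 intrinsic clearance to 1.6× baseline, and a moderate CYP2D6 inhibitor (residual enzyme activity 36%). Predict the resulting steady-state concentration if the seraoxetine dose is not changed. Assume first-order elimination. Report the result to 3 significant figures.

The CYP2C8 pathway (17% of clearance) drops to 0.31× activity: 0.17 × 0.31 = 0.0527.
The CYP2C19 pathway (8% of clearance) rises to 1.6× activity: 0.08 × 1.6 = 0.128.
The CYP2D6 pathway (40% of clearance) falls to 0.36× activity: 0.4 × 0.36 = 0.144.
Non-CYP routes (35%) are unchanged.
Relative clearance = 0.0527 + 0.128 + 0.144 + 0.35 = 0.6747.
Steady-state concentration ∝ 1/CL: new value = 61.5 / 0.6747 = 91.2 μg/mL.

91.2 μg/mL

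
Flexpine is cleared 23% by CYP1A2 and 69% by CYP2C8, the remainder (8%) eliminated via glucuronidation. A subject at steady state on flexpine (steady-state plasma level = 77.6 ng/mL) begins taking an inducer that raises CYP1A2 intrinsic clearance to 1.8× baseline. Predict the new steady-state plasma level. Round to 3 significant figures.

65.5 ng/mL

CYP1A2: 0.23 × 1.8 = 0.414
CYP2C8: 0.69 (unchanged)
Other: 0.08 (unchanged)
New clearance relative to baseline: 0.414 + 0.69 + 0.08 = 1.184.
With dosing unchanged, steady-state plasma level scales as 1/CL: 77.6 / 1.184 = 65.5 ng/mL.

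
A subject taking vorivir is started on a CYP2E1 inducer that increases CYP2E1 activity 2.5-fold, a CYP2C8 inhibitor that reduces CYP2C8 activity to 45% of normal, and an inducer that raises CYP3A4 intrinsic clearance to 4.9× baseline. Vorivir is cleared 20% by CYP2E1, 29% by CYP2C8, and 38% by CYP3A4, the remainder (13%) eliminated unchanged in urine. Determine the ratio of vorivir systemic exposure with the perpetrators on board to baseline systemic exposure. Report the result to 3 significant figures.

0.381

The CYP2E1 pathway (20% of clearance) rises to 2.5× activity: 0.2 × 2.5 = 0.5.
The CYP2C8 pathway (29% of clearance) falls to 0.45× activity: 0.29 × 0.45 = 0.1305.
The CYP3A4 pathway (38% of clearance) increases to 4.9× activity: 0.38 × 4.9 = 1.862.
The remaining 13% of clearance is unaffected.
CL_new/CL_old = 0.5 + 0.1305 + 1.862 + 0.13 = 2.6225.
Systemic exposure ∝ 1/CL: fold-change = 1 / 2.6225 = 0.381.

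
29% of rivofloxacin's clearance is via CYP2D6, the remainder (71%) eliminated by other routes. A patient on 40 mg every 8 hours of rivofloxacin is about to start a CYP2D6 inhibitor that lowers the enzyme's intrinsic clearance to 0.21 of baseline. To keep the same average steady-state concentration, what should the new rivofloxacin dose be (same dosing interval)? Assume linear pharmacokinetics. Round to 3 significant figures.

CYP2D6: 0.29 × 0.21 = 0.0609
Other: 0.71 (unchanged)
CL_new/CL_old = 0.0609 + 0.71 = 0.7709.
Exposure is unchanged when dose changes in proportion to clearance. New dose = 40 mg × 0.7709 = 30.8 mg.

30.8 mg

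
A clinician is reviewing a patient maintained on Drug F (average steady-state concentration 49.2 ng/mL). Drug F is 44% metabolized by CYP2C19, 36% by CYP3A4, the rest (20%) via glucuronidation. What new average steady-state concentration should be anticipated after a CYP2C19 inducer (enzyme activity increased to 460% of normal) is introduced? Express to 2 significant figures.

The CYP2C19 pathway (44% of clearance) rises to 4.6× activity: 0.44 × 4.6 = 2.024.
CYP3A4 (36%) and the residual 20% are unaffected.
CL_new/CL_old = 2.024 + 0.36 + 0.2 = 2.584.
Average steady-state concentration ∝ 1/CL, so new value = 49.2 / 2.584 = 19 ng/mL.

19 ng/mL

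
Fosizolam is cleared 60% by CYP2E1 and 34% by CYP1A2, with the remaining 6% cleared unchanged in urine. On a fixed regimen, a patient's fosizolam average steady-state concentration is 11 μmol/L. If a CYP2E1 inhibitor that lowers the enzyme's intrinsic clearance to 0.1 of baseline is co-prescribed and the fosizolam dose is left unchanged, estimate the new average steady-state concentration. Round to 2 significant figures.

24 μmol/L

CYP2E1: 0.6 × 0.1 = 0.06
CYP1A2: 0.34 (unchanged)
Other: 0.06 (unchanged)
Relative clearance = 0.06 + 0.34 + 0.06 = 0.46.
New average steady-state concentration = baseline ÷ relative clearance = 11 / 0.46 = 24 μmol/L.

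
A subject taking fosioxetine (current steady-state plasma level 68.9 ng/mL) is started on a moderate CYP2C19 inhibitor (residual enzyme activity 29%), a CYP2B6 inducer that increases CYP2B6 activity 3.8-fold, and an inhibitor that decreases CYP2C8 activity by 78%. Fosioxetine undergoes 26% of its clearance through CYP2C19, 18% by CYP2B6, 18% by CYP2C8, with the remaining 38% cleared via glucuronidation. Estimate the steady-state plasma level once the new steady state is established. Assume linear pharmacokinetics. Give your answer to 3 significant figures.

58.4 ng/mL

CYP2C19: 0.26 × 0.29 = 0.0754
CYP2B6: 0.18 × 3.8 = 0.684
CYP2C8: 0.18 × 0.22 = 0.0396
Other: 0.38 (unchanged)
CL_new/CL_old = 0.0754 + 0.684 + 0.0396 + 0.38 = 1.179.
Steady-state plasma level ∝ 1/CL: new value = 68.9 / 1.179 = 58.4 ng/mL.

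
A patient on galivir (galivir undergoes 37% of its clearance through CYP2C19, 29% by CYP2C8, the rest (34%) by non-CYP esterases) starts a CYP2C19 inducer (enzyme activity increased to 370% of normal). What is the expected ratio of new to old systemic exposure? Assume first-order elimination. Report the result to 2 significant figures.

0.50

CYP2C19: 0.37 × 3.7 = 1.369
CYP2C8: 0.29 (unchanged)
Other: 0.34 (unchanged)
Relative clearance = 1.369 + 0.29 + 0.34 = 1.999.
Systemic exposure is inversely proportional to clearance, so the fold-change is 1 / 1.999 = 0.50.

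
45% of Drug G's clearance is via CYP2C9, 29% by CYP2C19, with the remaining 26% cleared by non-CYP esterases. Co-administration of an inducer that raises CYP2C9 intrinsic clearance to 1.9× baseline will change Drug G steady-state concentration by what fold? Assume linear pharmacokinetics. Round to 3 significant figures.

0.712

The CYP2C9 pathway (45% of clearance) rises to 1.9× activity: 0.45 × 1.9 = 0.855.
CYP2C19 (29%) and the residual 26% are unaffected.
Relative clearance = 0.855 + 0.29 + 0.26 = 1.405.
Since steady-state concentration ∝ 1/CL, the ratio is 1 / 1.405 = 0.712.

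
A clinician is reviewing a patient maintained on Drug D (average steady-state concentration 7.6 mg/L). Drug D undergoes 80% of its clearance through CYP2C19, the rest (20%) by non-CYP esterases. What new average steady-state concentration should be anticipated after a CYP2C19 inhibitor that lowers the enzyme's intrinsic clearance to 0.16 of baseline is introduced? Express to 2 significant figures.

The CYP2C19 pathway (80% of clearance) drops to 0.16× activity: 0.8 × 0.16 = 0.128.
The remaining 20% of clearance is unaffected.
CL_new/CL_old = 0.128 + 0.2 = 0.328.
New average steady-state concentration = baseline ÷ relative clearance = 7.6 / 0.328 = 23 mg/L.

23 mg/L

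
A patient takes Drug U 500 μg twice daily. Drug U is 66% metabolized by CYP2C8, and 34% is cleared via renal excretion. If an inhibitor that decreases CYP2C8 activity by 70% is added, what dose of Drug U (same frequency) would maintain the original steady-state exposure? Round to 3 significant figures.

The CYP2C8 pathway (66% of clearance) drops to 0.3× activity: 0.66 × 0.3 = 0.198.
Non-CYP routes (34%) are unchanged.
Relative clearance = 0.198 + 0.34 = 0.538.
To maintain the same steady-state level, dose must scale with clearance: new dose = 500 × 0.538 = 269 μg.

269 μg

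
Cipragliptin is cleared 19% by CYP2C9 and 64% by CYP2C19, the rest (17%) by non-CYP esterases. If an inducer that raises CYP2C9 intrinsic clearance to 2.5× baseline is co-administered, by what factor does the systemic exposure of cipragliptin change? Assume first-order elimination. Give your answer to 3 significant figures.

The CYP2C9 pathway (19% of clearance) rises to 2.5× activity: 0.19 × 2.5 = 0.475.
CYP2C19 (64%) and the residual 17% are unaffected.
New clearance relative to baseline: 0.475 + 0.64 + 0.17 = 1.285.
Systemic exposure ratio = CL_old/CL_new = 1 / 1.285 = 0.778.

0.778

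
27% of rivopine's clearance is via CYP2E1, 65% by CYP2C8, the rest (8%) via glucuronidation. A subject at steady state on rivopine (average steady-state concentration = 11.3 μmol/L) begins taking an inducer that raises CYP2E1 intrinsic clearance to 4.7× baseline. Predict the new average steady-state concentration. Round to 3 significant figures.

5.65 μmol/L

CYP2E1: 0.27 × 4.7 = 1.269
CYP2C8: 0.65 (unchanged)
Other: 0.08 (unchanged)
Relative clearance = 1.269 + 0.65 + 0.08 = 1.999.
With dosing unchanged, average steady-state concentration scales as 1/CL: 11.3 / 1.999 = 5.65 μmol/L.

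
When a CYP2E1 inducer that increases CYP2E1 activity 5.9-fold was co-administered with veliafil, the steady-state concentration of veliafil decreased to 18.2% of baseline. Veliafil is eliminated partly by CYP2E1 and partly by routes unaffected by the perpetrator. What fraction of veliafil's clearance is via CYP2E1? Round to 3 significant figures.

CL'/CL = 1 / 0.182 = 5.495
5.9·fm + (1 − fm) = 5.495
fm = (5.495 − 1) / (5.9 − 1) = 0.917

0.917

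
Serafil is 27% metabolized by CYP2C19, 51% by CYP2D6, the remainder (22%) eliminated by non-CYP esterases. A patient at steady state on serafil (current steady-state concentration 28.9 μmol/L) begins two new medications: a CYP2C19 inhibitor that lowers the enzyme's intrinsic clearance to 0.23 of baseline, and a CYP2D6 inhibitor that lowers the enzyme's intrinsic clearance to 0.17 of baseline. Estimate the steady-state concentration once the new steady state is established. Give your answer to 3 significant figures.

The CYP2C19 pathway (27% of clearance) falls to 0.23× activity: 0.27 × 0.23 = 0.0621.
The CYP2D6 pathway (51% of clearance) drops to 0.17× activity: 0.51 × 0.17 = 0.0867.
Non-CYP routes (22%) are unchanged.
Relative clearance = 0.0621 + 0.0867 + 0.22 = 0.3688.
Steady-state concentration ∝ 1/CL: new value = 28.9 / 0.3688 = 78.4 μmol/L.

78.4 μmol/L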